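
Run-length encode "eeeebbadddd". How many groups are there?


Input: eeeebbadddd
Scanning for consecutive runs:
  Group 1: 'e' x 4 (positions 0-3)
  Group 2: 'b' x 2 (positions 4-5)
  Group 3: 'a' x 1 (positions 6-6)
  Group 4: 'd' x 4 (positions 7-10)
Total groups: 4

4


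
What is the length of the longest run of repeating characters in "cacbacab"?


Input: "cacbacab"
Scanning for longest run:
  Position 1 ('a'): new char, reset run to 1
  Position 2 ('c'): new char, reset run to 1
  Position 3 ('b'): new char, reset run to 1
  Position 4 ('a'): new char, reset run to 1
  Position 5 ('c'): new char, reset run to 1
  Position 6 ('a'): new char, reset run to 1
  Position 7 ('b'): new char, reset run to 1
Longest run: 'c' with length 1

1


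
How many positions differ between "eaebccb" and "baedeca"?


Comparing "eaebccb" and "baedeca" position by position:
  Position 0: 'e' vs 'b' => DIFFER
  Position 1: 'a' vs 'a' => same
  Position 2: 'e' vs 'e' => same
  Position 3: 'b' vs 'd' => DIFFER
  Position 4: 'c' vs 'e' => DIFFER
  Position 5: 'c' vs 'c' => same
  Position 6: 'b' vs 'a' => DIFFER
Positions that differ: 4

4


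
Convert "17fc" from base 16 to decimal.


Input: "17fc" in base 16
Positional expansion:
  Digit '1' (value 1) x 16^3 = 4096
  Digit '7' (value 7) x 16^2 = 1792
  Digit 'f' (value 15) x 16^1 = 240
  Digit 'c' (value 12) x 16^0 = 12
Sum = 6140

6140


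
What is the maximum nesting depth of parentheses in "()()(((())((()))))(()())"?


Input: "()()(((())((()))))(()())"
Tracking depth:
  Position 0 '(': depth becomes 1
  Position 1 ')': depth becomes 0
  Position 2 '(': depth becomes 1
  Position 3 ')': depth becomes 0
  Position 4 '(': depth becomes 1
  Position 5 '(': depth becomes 2
  Position 6 '(': depth becomes 3
  Position 7 '(': depth becomes 4
  Position 8 ')': depth becomes 3
  Position 9 ')': depth becomes 2
  Position 10 '(': depth becomes 3
  Position 11 '(': depth becomes 4
  Position 12 '(': depth becomes 5
  Position 13 ')': depth becomes 4
  Position 14 ')': depth becomes 3
  Position 15 ')': depth becomes 2
  Position 16 ')': depth becomes 1
  Position 17 ')': depth becomes 0
  Position 18 '(': depth becomes 1
  Position 19 '(': depth becomes 2
  Position 20 ')': depth becomes 1
  Position 21 '(': depth becomes 2
  Position 22 ')': depth becomes 1
  Position 23 ')': depth becomes 0
Maximum depth reached: 5

5


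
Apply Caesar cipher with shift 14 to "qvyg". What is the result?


Caesar cipher: shift "qvyg" by 14
  'q' (pos 16) + 14 = pos 4 = 'e'
  'v' (pos 21) + 14 = pos 9 = 'j'
  'y' (pos 24) + 14 = pos 12 = 'm'
  'g' (pos 6) + 14 = pos 20 = 'u'
Result: ejmu

ejmu


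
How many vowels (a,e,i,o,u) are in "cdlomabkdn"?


Input: cdlomabkdn
Checking each character:
  'c' at position 0: consonant
  'd' at position 1: consonant
  'l' at position 2: consonant
  'o' at position 3: vowel (running total: 1)
  'm' at position 4: consonant
  'a' at position 5: vowel (running total: 2)
  'b' at position 6: consonant
  'k' at position 7: consonant
  'd' at position 8: consonant
  'n' at position 9: consonant
Total vowels: 2

2


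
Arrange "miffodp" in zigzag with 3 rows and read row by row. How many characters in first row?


Zigzag "miffodp" into 3 rows:
Placing characters:
  'm' => row 0
  'i' => row 1
  'f' => row 2
  'f' => row 1
  'o' => row 0
  'd' => row 1
  'p' => row 2
Rows:
  Row 0: "mo"
  Row 1: "ifd"
  Row 2: "fp"
First row length: 2

2


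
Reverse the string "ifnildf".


Input: ifnildf
Reading characters right to left:
  Position 6: 'f'
  Position 5: 'd'
  Position 4: 'l'
  Position 3: 'i'
  Position 2: 'n'
  Position 1: 'f'
  Position 0: 'i'
Reversed: fdlinfi

fdlinfi


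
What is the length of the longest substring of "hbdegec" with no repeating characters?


Input: "hbdegec"
Sliding window (track last position of each char):
  Position 0 ('h'): window [0,0] length 1 -- new best
  Position 1 ('b'): window [0,1] length 2 -- new best
  Position 2 ('d'): window [0,2] length 3 -- new best
  Position 3 ('e'): window [0,3] length 4 -- new best
  Position 4 ('g'): window [0,4] length 5 -- new best
  Position 5 ('e'): repeat (last at 3), move window start to 4
  Position 5 ('e'): window [4,5] length 2
  Position 6 ('c'): window [4,6] length 3
Longest substring with no repeats: "hbdeg" with length 5

5


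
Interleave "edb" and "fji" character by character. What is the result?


Interleaving "edb" and "fji":
  Position 0: 'e' from first, 'f' from second => "ef"
  Position 1: 'd' from first, 'j' from second => "dj"
  Position 2: 'b' from first, 'i' from second => "bi"
Result: efdjbi

efdjbi


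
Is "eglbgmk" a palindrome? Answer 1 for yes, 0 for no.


Input: eglbgmk
Reversed: kmgblge
  Compare pos 0 ('e') with pos 6 ('k'): MISMATCH
  Compare pos 1 ('g') with pos 5 ('m'): MISMATCH
  Compare pos 2 ('l') with pos 4 ('g'): MISMATCH
Result: not a palindrome

0


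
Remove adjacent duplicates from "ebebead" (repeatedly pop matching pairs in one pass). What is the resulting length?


Input: ebebead
Stack-based adjacent duplicate removal:
  Read 'e': push. Stack: e
  Read 'b': push. Stack: eb
  Read 'e': push. Stack: ebe
  Read 'b': push. Stack: ebeb
  Read 'e': push. Stack: ebebe
  Read 'a': push. Stack: ebebea
  Read 'd': push. Stack: ebebead
Final stack: "ebebead" (length 7)

7


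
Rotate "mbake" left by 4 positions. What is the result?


Input: "mbake", rotate left by 4
First 4 characters: "mbak"
Remaining characters: "e"
Concatenate remaining + first: "e" + "mbak" = "embak"

embak


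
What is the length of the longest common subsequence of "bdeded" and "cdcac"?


LCS of "bdeded" and "cdcac"
DP table:
           c    d    c    a    c
      0    0    0    0    0    0
  b   0    0    0    0    0    0
  d   0    0    1    1    1    1
  e   0    0    1    1    1    1
  d   0    0    1    1    1    1
  e   0    0    1    1    1    1
  d   0    0    1    1    1    1
LCS length = dp[6][5] = 1

1


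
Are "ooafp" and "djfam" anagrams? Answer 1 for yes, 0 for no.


Strings: "ooafp", "djfam"
Sorted first:  afoop
Sorted second: adfjm
Differ at position 1: 'f' vs 'd' => not anagrams

0


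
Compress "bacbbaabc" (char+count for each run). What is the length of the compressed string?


Input: bacbbaabc
Runs:
  'b' x 1 => "b1"
  'a' x 1 => "a1"
  'c' x 1 => "c1"
  'b' x 2 => "b2"
  'a' x 2 => "a2"
  'b' x 1 => "b1"
  'c' x 1 => "c1"
Compressed: "b1a1c1b2a2b1c1"
Compressed length: 14

14


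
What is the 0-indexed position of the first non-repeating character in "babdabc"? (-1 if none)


Input: babdabc
Character frequencies:
  'a': 2
  'b': 3
  'c': 1
  'd': 1
Scanning left to right for freq == 1:
  Position 0 ('b'): freq=3, skip
  Position 1 ('a'): freq=2, skip
  Position 2 ('b'): freq=3, skip
  Position 3 ('d'): unique! => answer = 3

3


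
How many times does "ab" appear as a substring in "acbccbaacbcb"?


Searching for "ab" in "acbccbaacbcb"
Scanning each position:
  Position 0: "ac" => no
  Position 1: "cb" => no
  Position 2: "bc" => no
  Position 3: "cc" => no
  Position 4: "cb" => no
  Position 5: "ba" => no
  Position 6: "aa" => no
  Position 7: "ac" => no
  Position 8: "cb" => no
  Position 9: "bc" => no
  Position 10: "cb" => no
Total occurrences: 0

0


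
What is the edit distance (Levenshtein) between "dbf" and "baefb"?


Computing edit distance: "dbf" -> "baefb"
DP table:
           b    a    e    f    b
      0    1    2    3    4    5
  d   1    1    2    3    4    5
  b   2    1    2    3    4    4
  f   3    2    2    3    3    4
Edit distance = dp[3][5] = 4

4


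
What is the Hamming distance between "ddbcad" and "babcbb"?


Comparing "ddbcad" and "babcbb" position by position:
  Position 0: 'd' vs 'b' => differ
  Position 1: 'd' vs 'a' => differ
  Position 2: 'b' vs 'b' => same
  Position 3: 'c' vs 'c' => same
  Position 4: 'a' vs 'b' => differ
  Position 5: 'd' vs 'b' => differ
Total differences (Hamming distance): 4

4


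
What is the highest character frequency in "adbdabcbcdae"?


Input: adbdabcbcdae
Character counts:
  'a': 3
  'b': 3
  'c': 2
  'd': 3
  'e': 1
Maximum frequency: 3

3


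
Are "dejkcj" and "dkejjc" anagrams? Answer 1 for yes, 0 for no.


Strings: "dejkcj", "dkejjc"
Sorted first:  cdejjk
Sorted second: cdejjk
Sorted forms match => anagrams

1


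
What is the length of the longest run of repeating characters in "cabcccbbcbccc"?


Input: "cabcccbbcbccc"
Scanning for longest run:
  Position 1 ('a'): new char, reset run to 1
  Position 2 ('b'): new char, reset run to 1
  Position 3 ('c'): new char, reset run to 1
  Position 4 ('c'): continues run of 'c', length=2
  Position 5 ('c'): continues run of 'c', length=3
  Position 6 ('b'): new char, reset run to 1
  Position 7 ('b'): continues run of 'b', length=2
  Position 8 ('c'): new char, reset run to 1
  Position 9 ('b'): new char, reset run to 1
  Position 10 ('c'): new char, reset run to 1
  Position 11 ('c'): continues run of 'c', length=2
  Position 12 ('c'): continues run of 'c', length=3
Longest run: 'c' with length 3

3


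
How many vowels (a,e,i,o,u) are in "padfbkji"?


Input: padfbkji
Checking each character:
  'p' at position 0: consonant
  'a' at position 1: vowel (running total: 1)
  'd' at position 2: consonant
  'f' at position 3: consonant
  'b' at position 4: consonant
  'k' at position 5: consonant
  'j' at position 6: consonant
  'i' at position 7: vowel (running total: 2)
Total vowels: 2

2


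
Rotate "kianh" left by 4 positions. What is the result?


Input: "kianh", rotate left by 4
First 4 characters: "kian"
Remaining characters: "h"
Concatenate remaining + first: "h" + "kian" = "hkian"

hkian


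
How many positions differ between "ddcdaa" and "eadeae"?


Comparing "ddcdaa" and "eadeae" position by position:
  Position 0: 'd' vs 'e' => DIFFER
  Position 1: 'd' vs 'a' => DIFFER
  Position 2: 'c' vs 'd' => DIFFER
  Position 3: 'd' vs 'e' => DIFFER
  Position 4: 'a' vs 'a' => same
  Position 5: 'a' vs 'e' => DIFFER
Positions that differ: 5

5


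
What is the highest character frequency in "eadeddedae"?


Input: eadeddedae
Character counts:
  'a': 2
  'd': 4
  'e': 4
Maximum frequency: 4

4


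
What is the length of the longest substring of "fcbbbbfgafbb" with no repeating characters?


Input: "fcbbbbfgafbb"
Sliding window (track last position of each char):
  Position 0 ('f'): window [0,0] length 1 -- new best
  Position 1 ('c'): window [0,1] length 2 -- new best
  Position 2 ('b'): window [0,2] length 3 -- new best
  Position 3 ('b'): repeat (last at 2), move window start to 3
  Position 3 ('b'): window [3,3] length 1
  Position 4 ('b'): repeat (last at 3), move window start to 4
  Position 4 ('b'): window [4,4] length 1
  Position 5 ('b'): repeat (last at 4), move window start to 5
  Position 5 ('b'): window [5,5] length 1
  Position 6 ('f'): window [5,6] length 2
  Position 7 ('g'): window [5,7] length 3
  Position 8 ('a'): window [5,8] length 4 -- new best
  Position 9 ('f'): repeat (last at 6), move window start to 7
  Position 9 ('f'): window [7,9] length 3
  Position 10 ('b'): window [7,10] length 4
  Position 11 ('b'): repeat (last at 10), move window start to 11
  Position 11 ('b'): window [11,11] length 1
Longest substring with no repeats: "bfga" with length 4

4


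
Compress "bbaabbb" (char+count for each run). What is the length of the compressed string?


Input: bbaabbb
Runs:
  'b' x 2 => "b2"
  'a' x 2 => "a2"
  'b' x 3 => "b3"
Compressed: "b2a2b3"
Compressed length: 6

6


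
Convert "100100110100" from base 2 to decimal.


Input: "100100110100" in base 2
Positional expansion:
  Digit '1' (value 1) x 2^11 = 2048
  Digit '0' (value 0) x 2^10 = 0
  Digit '0' (value 0) x 2^9 = 0
  Digit '1' (value 1) x 2^8 = 256
  Digit '0' (value 0) x 2^7 = 0
  Digit '0' (value 0) x 2^6 = 0
  Digit '1' (value 1) x 2^5 = 32
  Digit '1' (value 1) x 2^4 = 16
  Digit '0' (value 0) x 2^3 = 0
  Digit '1' (value 1) x 2^2 = 4
  Digit '0' (value 0) x 2^1 = 0
  Digit '0' (value 0) x 2^0 = 0
Sum = 2356

2356


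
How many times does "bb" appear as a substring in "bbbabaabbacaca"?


Searching for "bb" in "bbbabaabbacaca"
Scanning each position:
  Position 0: "bb" => MATCH
  Position 1: "bb" => MATCH
  Position 2: "ba" => no
  Position 3: "ab" => no
  Position 4: "ba" => no
  Position 5: "aa" => no
  Position 6: "ab" => no
  Position 7: "bb" => MATCH
  Position 8: "ba" => no
  Position 9: "ac" => no
  Position 10: "ca" => no
  Position 11: "ac" => no
  Position 12: "ca" => no
Total occurrences: 3

3


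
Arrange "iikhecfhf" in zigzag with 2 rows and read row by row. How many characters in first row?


Zigzag "iikhecfhf" into 2 rows:
Placing characters:
  'i' => row 0
  'i' => row 1
  'k' => row 0
  'h' => row 1
  'e' => row 0
  'c' => row 1
  'f' => row 0
  'h' => row 1
  'f' => row 0
Rows:
  Row 0: "ikeff"
  Row 1: "ihch"
First row length: 5

5


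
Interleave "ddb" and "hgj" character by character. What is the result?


Interleaving "ddb" and "hgj":
  Position 0: 'd' from first, 'h' from second => "dh"
  Position 1: 'd' from first, 'g' from second => "dg"
  Position 2: 'b' from first, 'j' from second => "bj"
Result: dhdgbj

dhdgbj


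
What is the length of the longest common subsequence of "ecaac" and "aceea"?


LCS of "ecaac" and "aceea"
DP table:
           a    c    e    e    a
      0    0    0    0    0    0
  e   0    0    0    1    1    1
  c   0    0    1    1    1    1
  a   0    1    1    1    1    2
  a   0    1    1    1    1    2
  c   0    1    2    2    2    2
LCS length = dp[5][5] = 2

2


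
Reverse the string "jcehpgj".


Input: jcehpgj
Reading characters right to left:
  Position 6: 'j'
  Position 5: 'g'
  Position 4: 'p'
  Position 3: 'h'
  Position 2: 'e'
  Position 1: 'c'
  Position 0: 'j'
Reversed: jgphecj

jgphecj


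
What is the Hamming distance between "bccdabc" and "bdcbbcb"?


Comparing "bccdabc" and "bdcbbcb" position by position:
  Position 0: 'b' vs 'b' => same
  Position 1: 'c' vs 'd' => differ
  Position 2: 'c' vs 'c' => same
  Position 3: 'd' vs 'b' => differ
  Position 4: 'a' vs 'b' => differ
  Position 5: 'b' vs 'c' => differ
  Position 6: 'c' vs 'b' => differ
Total differences (Hamming distance): 5

5


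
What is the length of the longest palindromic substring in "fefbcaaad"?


Input: "fefbcaaad"
Checking substrings for palindromes:
  [0:3] "fef" (len 3) => palindrome
  [5:8] "aaa" (len 3) => palindrome
  [5:7] "aa" (len 2) => palindrome
  [6:8] "aa" (len 2) => palindrome
Longest palindromic substring: "fef" with length 3

3


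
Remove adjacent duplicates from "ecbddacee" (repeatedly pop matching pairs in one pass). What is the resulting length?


Input: ecbddacee
Stack-based adjacent duplicate removal:
  Read 'e': push. Stack: e
  Read 'c': push. Stack: ec
  Read 'b': push. Stack: ecb
  Read 'd': push. Stack: ecbd
  Read 'd': matches stack top 'd' => pop. Stack: ecb
  Read 'a': push. Stack: ecba
  Read 'c': push. Stack: ecbac
  Read 'e': push. Stack: ecbace
  Read 'e': matches stack top 'e' => pop. Stack: ecbac
Final stack: "ecbac" (length 5)

5


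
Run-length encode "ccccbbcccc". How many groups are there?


Input: ccccbbcccc
Scanning for consecutive runs:
  Group 1: 'c' x 4 (positions 0-3)
  Group 2: 'b' x 2 (positions 4-5)
  Group 3: 'c' x 4 (positions 6-9)
Total groups: 3

3


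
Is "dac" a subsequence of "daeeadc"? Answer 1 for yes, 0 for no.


Check if "dac" is a subsequence of "daeeadc"
Greedy scan:
  Position 0 ('d'): matches sub[0] = 'd'
  Position 1 ('a'): matches sub[1] = 'a'
  Position 2 ('e'): no match needed
  Position 3 ('e'): no match needed
  Position 4 ('a'): no match needed
  Position 5 ('d'): no match needed
  Position 6 ('c'): matches sub[2] = 'c'
All 3 characters matched => is a subsequence

1


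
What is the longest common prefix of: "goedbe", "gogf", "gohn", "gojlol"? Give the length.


Words: goedbe, gogf, gohn, gojlol
  Position 0: all 'g' => match
  Position 1: all 'o' => match
  Position 2: ('e', 'g', 'h', 'j') => mismatch, stop
LCP = "go" (length 2)

2


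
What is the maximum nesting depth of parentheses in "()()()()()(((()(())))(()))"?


Input: "()()()()()(((()(())))(()))"
Tracking depth:
  Position 0 '(': depth becomes 1
  Position 1 ')': depth becomes 0
  Position 2 '(': depth becomes 1
  Position 3 ')': depth becomes 0
  Position 4 '(': depth becomes 1
  Position 5 ')': depth becomes 0
  Position 6 '(': depth becomes 1
  Position 7 ')': depth becomes 0
  Position 8 '(': depth becomes 1
  Position 9 ')': depth becomes 0
  Position 10 '(': depth becomes 1
  Position 11 '(': depth becomes 2
  Position 12 '(': depth becomes 3
  Position 13 '(': depth becomes 4
  Position 14 ')': depth becomes 3
  Position 15 '(': depth becomes 4
  Position 16 '(': depth becomes 5
  Position 17 ')': depth becomes 4
  Position 18 ')': depth becomes 3
  Position 19 ')': depth becomes 2
  Position 20 ')': depth becomes 1
  Position 21 '(': depth becomes 2
  Position 22 '(': depth becomes 3
  Position 23 ')': depth becomes 2
  Position 24 ')': depth becomes 1
  Position 25 ')': depth becomes 0
Maximum depth reached: 5

5


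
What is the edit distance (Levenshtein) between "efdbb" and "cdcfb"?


Computing edit distance: "efdbb" -> "cdcfb"
DP table:
           c    d    c    f    b
      0    1    2    3    4    5
  e   1    1    2    3    4    5
  f   2    2    2    3    3    4
  d   3    3    2    3    4    4
  b   4    4    3    3    4    4
  b   5    5    4    4    4    4
Edit distance = dp[5][5] = 4

4


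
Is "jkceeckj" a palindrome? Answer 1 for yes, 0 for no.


Input: jkceeckj
Reversed: jkceeckj
  Compare pos 0 ('j') with pos 7 ('j'): match
  Compare pos 1 ('k') with pos 6 ('k'): match
  Compare pos 2 ('c') with pos 5 ('c'): match
  Compare pos 3 ('e') with pos 4 ('e'): match
Result: palindrome

1


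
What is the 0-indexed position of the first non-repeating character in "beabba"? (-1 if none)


Input: beabba
Character frequencies:
  'a': 2
  'b': 3
  'e': 1
Scanning left to right for freq == 1:
  Position 0 ('b'): freq=3, skip
  Position 1 ('e'): unique! => answer = 1

1


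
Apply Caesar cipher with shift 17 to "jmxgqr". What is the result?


Caesar cipher: shift "jmxgqr" by 17
  'j' (pos 9) + 17 = pos 0 = 'a'
  'm' (pos 12) + 17 = pos 3 = 'd'
  'x' (pos 23) + 17 = pos 14 = 'o'
  'g' (pos 6) + 17 = pos 23 = 'x'
  'q' (pos 16) + 17 = pos 7 = 'h'
  'r' (pos 17) + 17 = pos 8 = 'i'
Result: adoxhi

adoxhi


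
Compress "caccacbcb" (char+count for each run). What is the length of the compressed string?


Input: caccacbcb
Runs:
  'c' x 1 => "c1"
  'a' x 1 => "a1"
  'c' x 2 => "c2"
  'a' x 1 => "a1"
  'c' x 1 => "c1"
  'b' x 1 => "b1"
  'c' x 1 => "c1"
  'b' x 1 => "b1"
Compressed: "c1a1c2a1c1b1c1b1"
Compressed length: 16

16


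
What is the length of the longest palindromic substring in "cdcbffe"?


Input: "cdcbffe"
Checking substrings for palindromes:
  [0:3] "cdc" (len 3) => palindrome
  [4:6] "ff" (len 2) => palindrome
Longest palindromic substring: "cdc" with length 3

3


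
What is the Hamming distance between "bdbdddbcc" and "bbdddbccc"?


Comparing "bdbdddbcc" and "bbdddbccc" position by position:
  Position 0: 'b' vs 'b' => same
  Position 1: 'd' vs 'b' => differ
  Position 2: 'b' vs 'd' => differ
  Position 3: 'd' vs 'd' => same
  Position 4: 'd' vs 'd' => same
  Position 5: 'd' vs 'b' => differ
  Position 6: 'b' vs 'c' => differ
  Position 7: 'c' vs 'c' => same
  Position 8: 'c' vs 'c' => same
Total differences (Hamming distance): 4

4


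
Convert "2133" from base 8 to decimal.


Input: "2133" in base 8
Positional expansion:
  Digit '2' (value 2) x 8^3 = 1024
  Digit '1' (value 1) x 8^2 = 64
  Digit '3' (value 3) x 8^1 = 24
  Digit '3' (value 3) x 8^0 = 3
Sum = 1115

1115


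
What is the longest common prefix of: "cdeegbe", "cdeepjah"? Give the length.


Words: cdeegbe, cdeepjah
  Position 0: all 'c' => match
  Position 1: all 'd' => match
  Position 2: all 'e' => match
  Position 3: all 'e' => match
  Position 4: ('g', 'p') => mismatch, stop
LCP = "cdee" (length 4)

4


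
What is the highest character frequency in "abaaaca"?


Input: abaaaca
Character counts:
  'a': 5
  'b': 1
  'c': 1
Maximum frequency: 5

5


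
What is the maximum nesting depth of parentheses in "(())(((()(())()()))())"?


Input: "(())(((()(())()()))())"
Tracking depth:
  Position 0 '(': depth becomes 1
  Position 1 '(': depth becomes 2
  Position 2 ')': depth becomes 1
  Position 3 ')': depth becomes 0
  Position 4 '(': depth becomes 1
  Position 5 '(': depth becomes 2
  Position 6 '(': depth becomes 3
  Position 7 '(': depth becomes 4
  Position 8 ')': depth becomes 3
  Position 9 '(': depth becomes 4
  Position 10 '(': depth becomes 5
  Position 11 ')': depth becomes 4
  Position 12 ')': depth becomes 3
  Position 13 '(': depth becomes 4
  Position 14 ')': depth becomes 3
  Position 15 '(': depth becomes 4
  Position 16 ')': depth becomes 3
  Position 17 ')': depth becomes 2
  Position 18 ')': depth becomes 1
  Position 19 '(': depth becomes 2
  Position 20 ')': depth becomes 1
  Position 21 ')': depth becomes 0
Maximum depth reached: 5

5


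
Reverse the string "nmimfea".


Input: nmimfea
Reading characters right to left:
  Position 6: 'a'
  Position 5: 'e'
  Position 4: 'f'
  Position 3: 'm'
  Position 2: 'i'
  Position 1: 'm'
  Position 0: 'n'
Reversed: aefmimn

aefmimn


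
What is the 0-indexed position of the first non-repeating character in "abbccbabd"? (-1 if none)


Input: abbccbabd
Character frequencies:
  'a': 2
  'b': 4
  'c': 2
  'd': 1
Scanning left to right for freq == 1:
  Position 0 ('a'): freq=2, skip
  Position 1 ('b'): freq=4, skip
  Position 2 ('b'): freq=4, skip
  Position 3 ('c'): freq=2, skip
  Position 4 ('c'): freq=2, skip
  Position 5 ('b'): freq=4, skip
  Position 6 ('a'): freq=2, skip
  Position 7 ('b'): freq=4, skip
  Position 8 ('d'): unique! => answer = 8

8


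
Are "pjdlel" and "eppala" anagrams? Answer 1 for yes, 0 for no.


Strings: "pjdlel", "eppala"
Sorted first:  dejllp
Sorted second: aaelpp
Differ at position 0: 'd' vs 'a' => not anagrams

0


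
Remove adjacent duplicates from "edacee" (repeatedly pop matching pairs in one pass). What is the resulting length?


Input: edacee
Stack-based adjacent duplicate removal:
  Read 'e': push. Stack: e
  Read 'd': push. Stack: ed
  Read 'a': push. Stack: eda
  Read 'c': push. Stack: edac
  Read 'e': push. Stack: edace
  Read 'e': matches stack top 'e' => pop. Stack: edac
Final stack: "edac" (length 4)

4


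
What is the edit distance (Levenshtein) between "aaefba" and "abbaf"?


Computing edit distance: "aaefba" -> "abbaf"
DP table:
           a    b    b    a    f
      0    1    2    3    4    5
  a   1    0    1    2    3    4
  a   2    1    1    2    2    3
  e   3    2    2    2    3    3
  f   4    3    3    3    3    3
  b   5    4    3    3    4    4
  a   6    5    4    4    3    4
Edit distance = dp[6][5] = 4

4


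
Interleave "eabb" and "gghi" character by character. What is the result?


Interleaving "eabb" and "gghi":
  Position 0: 'e' from first, 'g' from second => "eg"
  Position 1: 'a' from first, 'g' from second => "ag"
  Position 2: 'b' from first, 'h' from second => "bh"
  Position 3: 'b' from first, 'i' from second => "bi"
Result: egagbhbi

egagbhbi


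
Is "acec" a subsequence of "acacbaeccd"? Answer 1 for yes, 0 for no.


Check if "acec" is a subsequence of "acacbaeccd"
Greedy scan:
  Position 0 ('a'): matches sub[0] = 'a'
  Position 1 ('c'): matches sub[1] = 'c'
  Position 2 ('a'): no match needed
  Position 3 ('c'): no match needed
  Position 4 ('b'): no match needed
  Position 5 ('a'): no match needed
  Position 6 ('e'): matches sub[2] = 'e'
  Position 7 ('c'): matches sub[3] = 'c'
  Position 8 ('c'): no match needed
  Position 9 ('d'): no match needed
All 4 characters matched => is a subsequence

1


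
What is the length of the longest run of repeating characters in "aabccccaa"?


Input: "aabccccaa"
Scanning for longest run:
  Position 1 ('a'): continues run of 'a', length=2
  Position 2 ('b'): new char, reset run to 1
  Position 3 ('c'): new char, reset run to 1
  Position 4 ('c'): continues run of 'c', length=2
  Position 5 ('c'): continues run of 'c', length=3
  Position 6 ('c'): continues run of 'c', length=4
  Position 7 ('a'): new char, reset run to 1
  Position 8 ('a'): continues run of 'a', length=2
Longest run: 'c' with length 4

4


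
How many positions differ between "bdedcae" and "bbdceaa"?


Comparing "bdedcae" and "bbdceaa" position by position:
  Position 0: 'b' vs 'b' => same
  Position 1: 'd' vs 'b' => DIFFER
  Position 2: 'e' vs 'd' => DIFFER
  Position 3: 'd' vs 'c' => DIFFER
  Position 4: 'c' vs 'e' => DIFFER
  Position 5: 'a' vs 'a' => same
  Position 6: 'e' vs 'a' => DIFFER
Positions that differ: 5

5


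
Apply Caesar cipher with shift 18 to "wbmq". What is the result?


Caesar cipher: shift "wbmq" by 18
  'w' (pos 22) + 18 = pos 14 = 'o'
  'b' (pos 1) + 18 = pos 19 = 't'
  'm' (pos 12) + 18 = pos 4 = 'e'
  'q' (pos 16) + 18 = pos 8 = 'i'
Result: otei

otei


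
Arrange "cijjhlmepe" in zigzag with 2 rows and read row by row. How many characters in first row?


Zigzag "cijjhlmepe" into 2 rows:
Placing characters:
  'c' => row 0
  'i' => row 1
  'j' => row 0
  'j' => row 1
  'h' => row 0
  'l' => row 1
  'm' => row 0
  'e' => row 1
  'p' => row 0
  'e' => row 1
Rows:
  Row 0: "cjhmp"
  Row 1: "ijlee"
First row length: 5

5


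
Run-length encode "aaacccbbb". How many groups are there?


Input: aaacccbbb
Scanning for consecutive runs:
  Group 1: 'a' x 3 (positions 0-2)
  Group 2: 'c' x 3 (positions 3-5)
  Group 3: 'b' x 3 (positions 6-8)
Total groups: 3

3


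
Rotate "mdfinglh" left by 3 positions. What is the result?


Input: "mdfinglh", rotate left by 3
First 3 characters: "mdf"
Remaining characters: "inglh"
Concatenate remaining + first: "inglh" + "mdf" = "inglhmdf"

inglhmdf


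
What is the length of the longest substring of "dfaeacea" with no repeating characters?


Input: "dfaeacea"
Sliding window (track last position of each char):
  Position 0 ('d'): window [0,0] length 1 -- new best
  Position 1 ('f'): window [0,1] length 2 -- new best
  Position 2 ('a'): window [0,2] length 3 -- new best
  Position 3 ('e'): window [0,3] length 4 -- new best
  Position 4 ('a'): repeat (last at 2), move window start to 3
  Position 4 ('a'): window [3,4] length 2
  Position 5 ('c'): window [3,5] length 3
  Position 6 ('e'): repeat (last at 3), move window start to 4
  Position 6 ('e'): window [4,6] length 3
  Position 7 ('a'): repeat (last at 4), move window start to 5
  Position 7 ('a'): window [5,7] length 3
Longest substring with no repeats: "dfae" with length 4

4


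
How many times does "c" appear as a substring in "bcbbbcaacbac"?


Searching for "c" in "bcbbbcaacbac"
Scanning each position:
  Position 0: "b" => no
  Position 1: "c" => MATCH
  Position 2: "b" => no
  Position 3: "b" => no
  Position 4: "b" => no
  Position 5: "c" => MATCH
  Position 6: "a" => no
  Position 7: "a" => no
  Position 8: "c" => MATCH
  Position 9: "b" => no
  Position 10: "a" => no
  Position 11: "c" => MATCH
Total occurrences: 4

4


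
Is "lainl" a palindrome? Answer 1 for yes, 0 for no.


Input: lainl
Reversed: lnial
  Compare pos 0 ('l') with pos 4 ('l'): match
  Compare pos 1 ('a') with pos 3 ('n'): MISMATCH
Result: not a palindrome

0


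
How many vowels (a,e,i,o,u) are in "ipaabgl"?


Input: ipaabgl
Checking each character:
  'i' at position 0: vowel (running total: 1)
  'p' at position 1: consonant
  'a' at position 2: vowel (running total: 2)
  'a' at position 3: vowel (running total: 3)
  'b' at position 4: consonant
  'g' at position 5: consonant
  'l' at position 6: consonant
Total vowels: 3

3


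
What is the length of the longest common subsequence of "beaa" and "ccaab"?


LCS of "beaa" and "ccaab"
DP table:
           c    c    a    a    b
      0    0    0    0    0    0
  b   0    0    0    0    0    1
  e   0    0    0    0    0    1
  a   0    0    0    1    1    1
  a   0    0    0    1    2    2
LCS length = dp[4][5] = 2

2


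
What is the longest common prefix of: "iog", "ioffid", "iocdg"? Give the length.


Words: iog, ioffid, iocdg
  Position 0: all 'i' => match
  Position 1: all 'o' => match
  Position 2: ('g', 'f', 'c') => mismatch, stop
LCP = "io" (length 2)

2


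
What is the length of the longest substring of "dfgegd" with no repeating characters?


Input: "dfgegd"
Sliding window (track last position of each char):
  Position 0 ('d'): window [0,0] length 1 -- new best
  Position 1 ('f'): window [0,1] length 2 -- new best
  Position 2 ('g'): window [0,2] length 3 -- new best
  Position 3 ('e'): window [0,3] length 4 -- new best
  Position 4 ('g'): repeat (last at 2), move window start to 3
  Position 4 ('g'): window [3,4] length 2
  Position 5 ('d'): window [3,5] length 3
Longest substring with no repeats: "dfge" with length 4

4


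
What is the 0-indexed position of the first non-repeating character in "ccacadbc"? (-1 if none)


Input: ccacadbc
Character frequencies:
  'a': 2
  'b': 1
  'c': 4
  'd': 1
Scanning left to right for freq == 1:
  Position 0 ('c'): freq=4, skip
  Position 1 ('c'): freq=4, skip
  Position 2 ('a'): freq=2, skip
  Position 3 ('c'): freq=4, skip
  Position 4 ('a'): freq=2, skip
  Position 5 ('d'): unique! => answer = 5

5


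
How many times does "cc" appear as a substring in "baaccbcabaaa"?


Searching for "cc" in "baaccbcabaaa"
Scanning each position:
  Position 0: "ba" => no
  Position 1: "aa" => no
  Position 2: "ac" => no
  Position 3: "cc" => MATCH
  Position 4: "cb" => no
  Position 5: "bc" => no
  Position 6: "ca" => no
  Position 7: "ab" => no
  Position 8: "ba" => no
  Position 9: "aa" => no
  Position 10: "aa" => no
Total occurrences: 1

1


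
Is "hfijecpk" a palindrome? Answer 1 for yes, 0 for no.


Input: hfijecpk
Reversed: kpcejifh
  Compare pos 0 ('h') with pos 7 ('k'): MISMATCH
  Compare pos 1 ('f') with pos 6 ('p'): MISMATCH
  Compare pos 2 ('i') with pos 5 ('c'): MISMATCH
  Compare pos 3 ('j') with pos 4 ('e'): MISMATCH
Result: not a palindrome

0


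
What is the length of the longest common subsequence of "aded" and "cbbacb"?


LCS of "aded" and "cbbacb"
DP table:
           c    b    b    a    c    b
      0    0    0    0    0    0    0
  a   0    0    0    0    1    1    1
  d   0    0    0    0    1    1    1
  e   0    0    0    0    1    1    1
  d   0    0    0    0    1    1    1
LCS length = dp[4][6] = 1

1


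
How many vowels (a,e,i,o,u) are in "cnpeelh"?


Input: cnpeelh
Checking each character:
  'c' at position 0: consonant
  'n' at position 1: consonant
  'p' at position 2: consonant
  'e' at position 3: vowel (running total: 1)
  'e' at position 4: vowel (running total: 2)
  'l' at position 5: consonant
  'h' at position 6: consonant
Total vowels: 2

2


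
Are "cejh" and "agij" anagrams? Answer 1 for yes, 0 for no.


Strings: "cejh", "agij"
Sorted first:  cehj
Sorted second: agij
Differ at position 0: 'c' vs 'a' => not anagrams

0


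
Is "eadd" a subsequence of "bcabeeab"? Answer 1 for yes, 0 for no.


Check if "eadd" is a subsequence of "bcabeeab"
Greedy scan:
  Position 0 ('b'): no match needed
  Position 1 ('c'): no match needed
  Position 2 ('a'): no match needed
  Position 3 ('b'): no match needed
  Position 4 ('e'): matches sub[0] = 'e'
  Position 5 ('e'): no match needed
  Position 6 ('a'): matches sub[1] = 'a'
  Position 7 ('b'): no match needed
Only matched 2/4 characters => not a subsequence

0


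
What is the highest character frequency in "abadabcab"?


Input: abadabcab
Character counts:
  'a': 4
  'b': 3
  'c': 1
  'd': 1
Maximum frequency: 4

4


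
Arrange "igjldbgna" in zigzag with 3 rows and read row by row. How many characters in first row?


Zigzag "igjldbgna" into 3 rows:
Placing characters:
  'i' => row 0
  'g' => row 1
  'j' => row 2
  'l' => row 1
  'd' => row 0
  'b' => row 1
  'g' => row 2
  'n' => row 1
  'a' => row 0
Rows:
  Row 0: "ida"
  Row 1: "glbn"
  Row 2: "jg"
First row length: 3

3


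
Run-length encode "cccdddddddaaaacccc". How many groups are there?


Input: cccdddddddaaaacccc
Scanning for consecutive runs:
  Group 1: 'c' x 3 (positions 0-2)
  Group 2: 'd' x 7 (positions 3-9)
  Group 3: 'a' x 4 (positions 10-13)
  Group 4: 'c' x 4 (positions 14-17)
Total groups: 4

4


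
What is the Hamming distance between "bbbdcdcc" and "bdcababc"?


Comparing "bbbdcdcc" and "bdcababc" position by position:
  Position 0: 'b' vs 'b' => same
  Position 1: 'b' vs 'd' => differ
  Position 2: 'b' vs 'c' => differ
  Position 3: 'd' vs 'a' => differ
  Position 4: 'c' vs 'b' => differ
  Position 5: 'd' vs 'a' => differ
  Position 6: 'c' vs 'b' => differ
  Position 7: 'c' vs 'c' => same
Total differences (Hamming distance): 6

6


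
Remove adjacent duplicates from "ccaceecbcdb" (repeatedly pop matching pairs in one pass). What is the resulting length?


Input: ccaceecbcdb
Stack-based adjacent duplicate removal:
  Read 'c': push. Stack: c
  Read 'c': matches stack top 'c' => pop. Stack: (empty)
  Read 'a': push. Stack: a
  Read 'c': push. Stack: ac
  Read 'e': push. Stack: ace
  Read 'e': matches stack top 'e' => pop. Stack: ac
  Read 'c': matches stack top 'c' => pop. Stack: a
  Read 'b': push. Stack: ab
  Read 'c': push. Stack: abc
  Read 'd': push. Stack: abcd
  Read 'b': push. Stack: abcdb
Final stack: "abcdb" (length 5)

5


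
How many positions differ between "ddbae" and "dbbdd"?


Comparing "ddbae" and "dbbdd" position by position:
  Position 0: 'd' vs 'd' => same
  Position 1: 'd' vs 'b' => DIFFER
  Position 2: 'b' vs 'b' => same
  Position 3: 'a' vs 'd' => DIFFER
  Position 4: 'e' vs 'd' => DIFFER
Positions that differ: 3

3


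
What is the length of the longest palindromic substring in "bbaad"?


Input: "bbaad"
Checking substrings for palindromes:
  [0:2] "bb" (len 2) => palindrome
  [2:4] "aa" (len 2) => palindrome
Longest palindromic substring: "bb" with length 2

2


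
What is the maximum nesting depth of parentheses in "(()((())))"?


Input: "(()((())))"
Tracking depth:
  Position 0 '(': depth becomes 1
  Position 1 '(': depth becomes 2
  Position 2 ')': depth becomes 1
  Position 3 '(': depth becomes 2
  Position 4 '(': depth becomes 3
  Position 5 '(': depth becomes 4
  Position 6 ')': depth becomes 3
  Position 7 ')': depth becomes 2
  Position 8 ')': depth becomes 1
  Position 9 ')': depth becomes 0
Maximum depth reached: 4

4


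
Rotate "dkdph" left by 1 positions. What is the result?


Input: "dkdph", rotate left by 1
First 1 characters: "d"
Remaining characters: "kdph"
Concatenate remaining + first: "kdph" + "d" = "kdphd"

kdphd


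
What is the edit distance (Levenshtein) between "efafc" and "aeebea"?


Computing edit distance: "efafc" -> "aeebea"
DP table:
           a    e    e    b    e    a
      0    1    2    3    4    5    6
  e   1    1    1    2    3    4    5
  f   2    2    2    2    3    4    5
  a   3    2    3    3    3    4    4
  f   4    3    3    4    4    4    5
  c   5    4    4    4    5    5    5
Edit distance = dp[5][6] = 5

5


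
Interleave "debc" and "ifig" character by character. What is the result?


Interleaving "debc" and "ifig":
  Position 0: 'd' from first, 'i' from second => "di"
  Position 1: 'e' from first, 'f' from second => "ef"
  Position 2: 'b' from first, 'i' from second => "bi"
  Position 3: 'c' from first, 'g' from second => "cg"
Result: diefbicg

diefbicg


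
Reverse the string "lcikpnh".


Input: lcikpnh
Reading characters right to left:
  Position 6: 'h'
  Position 5: 'n'
  Position 4: 'p'
  Position 3: 'k'
  Position 2: 'i'
  Position 1: 'c'
  Position 0: 'l'
Reversed: hnpkicl

hnpkicl


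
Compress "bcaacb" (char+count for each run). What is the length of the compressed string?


Input: bcaacb
Runs:
  'b' x 1 => "b1"
  'c' x 1 => "c1"
  'a' x 2 => "a2"
  'c' x 1 => "c1"
  'b' x 1 => "b1"
Compressed: "b1c1a2c1b1"
Compressed length: 10

10


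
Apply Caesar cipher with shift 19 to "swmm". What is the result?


Caesar cipher: shift "swmm" by 19
  's' (pos 18) + 19 = pos 11 = 'l'
  'w' (pos 22) + 19 = pos 15 = 'p'
  'm' (pos 12) + 19 = pos 5 = 'f'
  'm' (pos 12) + 19 = pos 5 = 'f'
Result: lpff

lpff


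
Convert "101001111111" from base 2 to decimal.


Input: "101001111111" in base 2
Positional expansion:
  Digit '1' (value 1) x 2^11 = 2048
  Digit '0' (value 0) x 2^10 = 0
  Digit '1' (value 1) x 2^9 = 512
  Digit '0' (value 0) x 2^8 = 0
  Digit '0' (value 0) x 2^7 = 0
  Digit '1' (value 1) x 2^6 = 64
  Digit '1' (value 1) x 2^5 = 32
  Digit '1' (value 1) x 2^4 = 16
  Digit '1' (value 1) x 2^3 = 8
  Digit '1' (value 1) x 2^2 = 4
  Digit '1' (value 1) x 2^1 = 2
  Digit '1' (value 1) x 2^0 = 1
Sum = 2687

2687


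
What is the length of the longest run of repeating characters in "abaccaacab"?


Input: "abaccaacab"
Scanning for longest run:
  Position 1 ('b'): new char, reset run to 1
  Position 2 ('a'): new char, reset run to 1
  Position 3 ('c'): new char, reset run to 1
  Position 4 ('c'): continues run of 'c', length=2
  Position 5 ('a'): new char, reset run to 1
  Position 6 ('a'): continues run of 'a', length=2
  Position 7 ('c'): new char, reset run to 1
  Position 8 ('a'): new char, reset run to 1
  Position 9 ('b'): new char, reset run to 1
Longest run: 'c' with length 2

2


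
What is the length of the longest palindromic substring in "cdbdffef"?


Input: "cdbdffef"
Checking substrings for palindromes:
  [1:4] "dbd" (len 3) => palindrome
  [5:8] "fef" (len 3) => palindrome
  [4:6] "ff" (len 2) => palindrome
Longest palindromic substring: "dbd" with length 3

3


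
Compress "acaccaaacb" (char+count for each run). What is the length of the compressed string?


Input: acaccaaacb
Runs:
  'a' x 1 => "a1"
  'c' x 1 => "c1"
  'a' x 1 => "a1"
  'c' x 2 => "c2"
  'a' x 3 => "a3"
  'c' x 1 => "c1"
  'b' x 1 => "b1"
Compressed: "a1c1a1c2a3c1b1"
Compressed length: 14

14


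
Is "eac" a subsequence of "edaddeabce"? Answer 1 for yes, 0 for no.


Check if "eac" is a subsequence of "edaddeabce"
Greedy scan:
  Position 0 ('e'): matches sub[0] = 'e'
  Position 1 ('d'): no match needed
  Position 2 ('a'): matches sub[1] = 'a'
  Position 3 ('d'): no match needed
  Position 4 ('d'): no match needed
  Position 5 ('e'): no match needed
  Position 6 ('a'): no match needed
  Position 7 ('b'): no match needed
  Position 8 ('c'): matches sub[2] = 'c'
  Position 9 ('e'): no match needed
All 3 characters matched => is a subsequence

1


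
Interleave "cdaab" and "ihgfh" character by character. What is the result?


Interleaving "cdaab" and "ihgfh":
  Position 0: 'c' from first, 'i' from second => "ci"
  Position 1: 'd' from first, 'h' from second => "dh"
  Position 2: 'a' from first, 'g' from second => "ag"
  Position 3: 'a' from first, 'f' from second => "af"
  Position 4: 'b' from first, 'h' from second => "bh"
Result: cidhagafbh

cidhagafbh


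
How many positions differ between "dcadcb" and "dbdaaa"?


Comparing "dcadcb" and "dbdaaa" position by position:
  Position 0: 'd' vs 'd' => same
  Position 1: 'c' vs 'b' => DIFFER
  Position 2: 'a' vs 'd' => DIFFER
  Position 3: 'd' vs 'a' => DIFFER
  Position 4: 'c' vs 'a' => DIFFER
  Position 5: 'b' vs 'a' => DIFFER
Positions that differ: 5

5


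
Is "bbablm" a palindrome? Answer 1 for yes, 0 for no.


Input: bbablm
Reversed: mlbabb
  Compare pos 0 ('b') with pos 5 ('m'): MISMATCH
  Compare pos 1 ('b') with pos 4 ('l'): MISMATCH
  Compare pos 2 ('a') with pos 3 ('b'): MISMATCH
Result: not a palindrome

0


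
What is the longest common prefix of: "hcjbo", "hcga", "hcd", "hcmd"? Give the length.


Words: hcjbo, hcga, hcd, hcmd
  Position 0: all 'h' => match
  Position 1: all 'c' => match
  Position 2: ('j', 'g', 'd', 'm') => mismatch, stop
LCP = "hc" (length 2)

2
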